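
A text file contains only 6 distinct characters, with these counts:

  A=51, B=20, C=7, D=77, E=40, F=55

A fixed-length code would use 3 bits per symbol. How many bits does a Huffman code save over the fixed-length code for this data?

156

Fixed-length: 3 bits × 250 symbols = 750 bits.
Huffman merges:
combine C(7), B(20) → 27
combine 27, E(40) → 67
combine A(51), F(55) → 106
combine 67, D(77) → 144
combine 106, 144 → 250
Huffman total = 27 + 67 + 106 + 144 + 250 = 594 bits.
Saving = 750 − 594 = 156 bits.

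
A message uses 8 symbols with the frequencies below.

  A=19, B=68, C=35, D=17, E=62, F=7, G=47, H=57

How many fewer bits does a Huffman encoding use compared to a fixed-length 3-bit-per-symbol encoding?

Fixed-length: 3 bits × 312 symbols = 936 bits.
Huffman merges:
combine F(7), D(17) → 24
combine A(19), 24 → 43
combine C(35), 43 → 78
combine G(47), H(57) → 104
combine E(62), B(68) → 130
combine 78, 104 → 182
combine 130, 182 → 312
Huffman total = 24 + 43 + 78 + 104 + 130 + 182 + 312 = 873 bits.
Saving = 936 − 873 = 63 bits.

63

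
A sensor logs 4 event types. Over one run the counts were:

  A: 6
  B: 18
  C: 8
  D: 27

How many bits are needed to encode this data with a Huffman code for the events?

105

Build the Huffman tree bottom-up:
A(6) + C(8) → 14
14 + B(18) → 32
D(27) + 32 → 59
Total encoded bits = sum of merged weights = 14 + 32 + 59 = 105.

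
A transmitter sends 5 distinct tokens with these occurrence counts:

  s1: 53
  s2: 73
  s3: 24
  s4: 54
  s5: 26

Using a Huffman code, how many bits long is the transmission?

510

Build the Huffman tree bottom-up:
combine s3(24), s5(26) → 50
combine 50, s1(53) → 103
combine s4(54), s2(73) → 127
combine 103, 127 → 230
Each symbol's bit-cost is frequency × depth; summing gives 510 bits (equivalently 50 + 103 + 127 + 230).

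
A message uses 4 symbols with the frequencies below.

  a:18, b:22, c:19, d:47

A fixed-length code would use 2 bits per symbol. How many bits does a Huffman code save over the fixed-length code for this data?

Fixed-length: 2 bits × 106 symbols = 212 bits.
Huffman merges:
merge a(18) and c(19): 37
merge b(22) and 37: 59
merge d(47) and 59: 106
Huffman total = 37 + 59 + 106 = 202 bits.
Saving = 212 − 202 = 10 bits.

10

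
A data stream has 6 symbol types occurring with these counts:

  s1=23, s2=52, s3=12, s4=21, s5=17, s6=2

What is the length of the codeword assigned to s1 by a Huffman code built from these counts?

3

Huffman merges, smallest pair first:
s6(2) + s3(12) → 14
14 + s5(17) → 31
s4(21) + s1(23) → 44
31 + 44 → 75
s2(52) + 75 → 127
The subtree containing s1 is merged 3 times, so code length = 3.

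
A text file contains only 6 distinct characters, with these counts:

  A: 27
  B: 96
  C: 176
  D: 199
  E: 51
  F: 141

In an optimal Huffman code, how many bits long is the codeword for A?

Huffman merges, smallest pair first:
A(27) + E(51) → 78
78 + B(96) → 174
F(141) + 174 → 315
C(176) + D(199) → 375
315 + 375 → 690
A sits 4 levels below the root, so its codeword is 4 bits.

4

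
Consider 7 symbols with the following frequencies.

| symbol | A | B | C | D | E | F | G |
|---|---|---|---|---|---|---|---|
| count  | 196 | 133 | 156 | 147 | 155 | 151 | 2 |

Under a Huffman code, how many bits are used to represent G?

Huffman merges, smallest pair first:
combine G(2), B(133) → 135
combine 135, D(147) → 282
combine F(151), E(155) → 306
combine C(156), A(196) → 352
combine 282, 306 → 588
combine 352, 588 → 940
G's leaf is at depth 4, giving a 4-bit codeword.

4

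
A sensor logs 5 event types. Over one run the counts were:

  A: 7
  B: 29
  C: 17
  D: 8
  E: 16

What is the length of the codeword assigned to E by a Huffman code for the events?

2

Build the tree from the bottom:
combine A(7), D(8) → 15
combine 15, E(16) → 31
combine C(17), B(29) → 46
combine 31, 46 → 77
E's leaf is at depth 2, giving a 2-bit codeword.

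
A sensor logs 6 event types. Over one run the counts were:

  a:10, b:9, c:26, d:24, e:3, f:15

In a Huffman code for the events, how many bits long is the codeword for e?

4

Huffman merges, smallest pair first:
merge e(3) and b(9): 12
merge a(10) and 12: 22
merge f(15) and 22: 37
merge d(24) and c(26): 50
merge 37 and 50: 87
e sits 4 levels below the root, so its codeword is 4 bits.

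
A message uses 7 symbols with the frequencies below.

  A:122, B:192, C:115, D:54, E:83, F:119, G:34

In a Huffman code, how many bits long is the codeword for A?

Build the tree from the bottom:
G(34) + D(54) → 88
E(83) + 88 → 171
C(115) + F(119) → 234
A(122) + 171 → 293
B(192) + 234 → 426
293 + 426 → 719
The subtree containing A is merged 2 times, so code length = 2.

2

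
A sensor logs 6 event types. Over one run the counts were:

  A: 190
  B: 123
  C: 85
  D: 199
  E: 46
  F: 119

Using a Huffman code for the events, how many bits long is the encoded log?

Greedily combine the two least-frequent nodes:
combine E(46), C(85) → 131
combine F(119), B(123) → 242
combine 131, A(190) → 321
combine D(199), 242 → 441
combine 321, 441 → 762
Total encoded bits = sum of merged weights = 131 + 242 + 321 + 441 + 762 = 1897.

1897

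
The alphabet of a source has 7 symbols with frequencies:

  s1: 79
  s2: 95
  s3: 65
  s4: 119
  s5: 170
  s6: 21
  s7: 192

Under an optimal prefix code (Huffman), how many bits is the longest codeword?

Merge the two lowest-weight nodes at each step:
combine s6(21), s3(65) → 86
combine s1(79), 86 → 165
combine s2(95), s4(119) → 214
combine 165, s5(170) → 335
combine s7(192), 214 → 406
combine 335, 406 → 741
The first pair merged (s6, s3) ends up deepest, at depth 4.

4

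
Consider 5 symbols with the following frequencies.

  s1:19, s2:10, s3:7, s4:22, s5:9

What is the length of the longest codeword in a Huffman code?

Merge the two lowest-weight nodes at each step:
s3(7) + s5(9) → 16
s2(10) + 16 → 26
s1(19) + s4(22) → 41
26 + 41 → 67
The rarest symbols sit at the bottom; the longest codeword is 3 bits.

3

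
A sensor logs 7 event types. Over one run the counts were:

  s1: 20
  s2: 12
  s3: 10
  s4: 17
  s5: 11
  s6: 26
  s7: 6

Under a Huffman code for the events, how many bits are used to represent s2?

Huffman merges, smallest pair first:
merge s7(6) and s3(10): 16
merge s5(11) and s2(12): 23
merge 16 and s4(17): 33
merge s1(20) and 23: 43
merge s6(26) and 33: 59
merge 43 and 59: 102
s2 sits 3 levels below the root, so its codeword is 3 bits.

3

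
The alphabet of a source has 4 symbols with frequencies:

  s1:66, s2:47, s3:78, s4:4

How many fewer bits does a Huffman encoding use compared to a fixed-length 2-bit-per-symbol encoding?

27

Fixed-length: 2 bits × 195 symbols = 390 bits.
Huffman merges:
combine s4(4), s2(47) → 51
combine 51, s1(66) → 117
combine s3(78), 117 → 195
Huffman total = 51 + 117 + 195 = 363 bits.
Saving = 390 − 363 = 27 bits.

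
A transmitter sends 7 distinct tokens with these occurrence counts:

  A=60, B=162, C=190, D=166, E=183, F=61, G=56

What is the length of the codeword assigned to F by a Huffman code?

Repeatedly merge the two smallest:
combine G(56), A(60) → 116
combine F(61), 116 → 177
combine B(162), D(166) → 328
combine 177, E(183) → 360
combine C(190), 328 → 518
combine 360, 518 → 878
The subtree containing F is merged 3 times, so code length = 3.

3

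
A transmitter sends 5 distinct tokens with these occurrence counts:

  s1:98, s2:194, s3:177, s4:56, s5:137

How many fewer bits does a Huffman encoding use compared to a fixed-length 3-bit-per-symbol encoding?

508

Fixed-length: 3 bits × 662 symbols = 1986 bits.
Huffman merges:
s4(56) + s1(98) → 154
s5(137) + 154 → 291
s3(177) + s2(194) → 371
291 + 371 → 662
Huffman total = 154 + 291 + 371 + 662 = 1478 bits.
Saving = 1986 − 1478 = 508 bits.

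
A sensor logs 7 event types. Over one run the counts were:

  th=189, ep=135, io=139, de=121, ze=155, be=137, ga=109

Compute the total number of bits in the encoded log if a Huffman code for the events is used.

Build the Huffman tree bottom-up:
combine ga(109), de(121) → 230
combine ep(135), be(137) → 272
combine io(139), ze(155) → 294
combine th(189), 230 → 419
combine 272, 294 → 566
combine 419, 566 → 985
Total encoded bits = sum of merged weights = 230 + 272 + 294 + 419 + 566 + 985 = 2766.

2766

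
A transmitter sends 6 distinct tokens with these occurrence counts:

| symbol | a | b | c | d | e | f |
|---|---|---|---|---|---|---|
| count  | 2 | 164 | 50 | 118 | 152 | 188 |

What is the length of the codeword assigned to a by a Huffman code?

Huffman merges, smallest pair first:
a(2) + c(50) → 52
52 + d(118) → 170
e(152) + b(164) → 316
170 + f(188) → 358
316 + 358 → 674
The subtree containing a is merged 4 times, so code length = 4.

4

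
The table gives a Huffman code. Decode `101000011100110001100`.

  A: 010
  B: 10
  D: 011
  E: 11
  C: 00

Read left to right; each codeword is recognised as soon as it completes (prefix code):
  10→B | 10→B | 00→C | 011→D | 10→B | 011→D | 00→C | 011→D | 00→C
Decoded message: BBCDBDCDC

BBCDBDCDC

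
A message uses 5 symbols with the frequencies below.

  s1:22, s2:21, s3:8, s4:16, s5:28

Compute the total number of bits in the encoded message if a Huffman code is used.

Merge the two smallest weights repeatedly:
combine s3(8), s4(16) → 24
combine s2(21), s1(22) → 43
combine 24, s5(28) → 52
combine 43, 52 → 95
Total encoded bits = sum of merged weights = 24 + 43 + 52 + 95 = 214.

214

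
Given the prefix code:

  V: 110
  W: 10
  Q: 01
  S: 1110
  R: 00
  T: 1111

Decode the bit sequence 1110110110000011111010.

SVVRRTWW

Read left to right; each codeword is recognised as soon as it completes (prefix code):
  1110→S | 110→V | 110→V | 00→R | 00→R | 1111→T | 10→W | 10→W
Decoded message: SVVRRTWW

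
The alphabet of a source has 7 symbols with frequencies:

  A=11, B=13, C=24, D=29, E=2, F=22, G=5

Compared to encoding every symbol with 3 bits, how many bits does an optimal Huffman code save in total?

50

Fixed-length: 3 bits × 106 symbols = 318 bits.
Huffman merges:
merge E(2) and G(5): 7
merge 7 and A(11): 18
merge B(13) and 18: 31
merge F(22) and C(24): 46
merge D(29) and 31: 60
merge 46 and 60: 106
Huffman total = 7 + 18 + 31 + 46 + 60 + 106 = 268 bits.
Saving = 318 − 268 = 50 bits.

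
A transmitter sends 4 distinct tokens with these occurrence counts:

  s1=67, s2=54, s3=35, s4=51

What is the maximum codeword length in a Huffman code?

Merge the two lowest-weight nodes at each step:
s3(35) + s4(51) → 86
s2(54) + s1(67) → 121
86 + 121 → 207
Maximum depth reached is 2.

2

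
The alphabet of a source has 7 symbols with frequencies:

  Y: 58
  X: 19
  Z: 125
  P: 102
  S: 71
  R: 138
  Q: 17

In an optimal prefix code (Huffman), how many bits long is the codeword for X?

5

Repeatedly merge the two smallest:
Q(17) + X(19) → 36
36 + Y(58) → 94
S(71) + 94 → 165
P(102) + Z(125) → 227
R(138) + 165 → 303
227 + 303 → 530
X's leaf is at depth 5, giving a 5-bit codeword.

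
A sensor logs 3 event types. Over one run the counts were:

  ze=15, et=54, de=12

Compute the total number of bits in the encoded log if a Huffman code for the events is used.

Build the Huffman tree bottom-up:
combine de(12), ze(15) → 27
combine 27, et(54) → 81
Each symbol's bit-cost is frequency × depth; summing gives 108 bits (equivalently 27 + 81).

108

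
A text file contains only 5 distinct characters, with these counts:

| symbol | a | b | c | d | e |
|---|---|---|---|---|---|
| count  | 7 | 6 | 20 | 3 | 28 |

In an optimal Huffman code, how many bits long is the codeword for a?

Huffman merges, smallest pair first:
combine d(3), b(6) → 9
combine a(7), 9 → 16
combine 16, c(20) → 36
combine e(28), 36 → 64
a sits 3 levels below the root, so its codeword is 3 bits.

3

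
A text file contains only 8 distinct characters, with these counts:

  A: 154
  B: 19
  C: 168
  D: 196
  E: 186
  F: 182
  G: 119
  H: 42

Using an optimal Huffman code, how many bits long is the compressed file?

Greedily combine the two least-frequent nodes:
merge B(19) and H(42): 61
merge 61 and G(119): 180
merge A(154) and C(168): 322
merge 180 and F(182): 362
merge E(186) and D(196): 382
merge 322 and 362: 684
merge 382 and 684: 1066
Total encoded bits = sum of merged weights = 61 + 180 + 322 + 362 + 382 + 684 + 1066 = 3057.

3057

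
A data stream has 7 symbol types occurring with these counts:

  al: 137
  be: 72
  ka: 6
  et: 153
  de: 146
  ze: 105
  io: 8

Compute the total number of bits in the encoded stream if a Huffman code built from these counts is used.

1545

Merge the two smallest weights repeatedly:
merge ka(6) and io(8): 14
merge 14 and be(72): 86
merge 86 and ze(105): 191
merge al(137) and de(146): 283
merge et(153) and 191: 344
merge 283 and 344: 627
Each symbol's bit-cost is frequency × depth; summing gives 1545 bits (equivalently 14 + 86 + 191 + 283 + 344 + 627).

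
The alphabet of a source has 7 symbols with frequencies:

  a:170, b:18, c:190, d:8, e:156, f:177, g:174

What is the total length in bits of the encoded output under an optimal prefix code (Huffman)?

2338

Merge the two smallest weights repeatedly:
d(8) + b(18) → 26
26 + e(156) → 182
a(170) + g(174) → 344
f(177) + 182 → 359
c(190) + 344 → 534
359 + 534 → 893
The encoded length is the sum of every internal node's weight: 26 + 182 + 344 + 359 + 534 + 893 = 2338 bits.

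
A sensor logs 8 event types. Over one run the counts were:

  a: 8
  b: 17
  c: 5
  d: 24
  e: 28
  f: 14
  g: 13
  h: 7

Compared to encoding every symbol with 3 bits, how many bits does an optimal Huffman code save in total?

20

Fixed-length: 3 bits × 116 symbols = 348 bits.
Huffman merges:
c(5) + h(7) → 12
a(8) + 12 → 20
g(13) + f(14) → 27
b(17) + 20 → 37
d(24) + 27 → 51
e(28) + 37 → 65
51 + 65 → 116
Huffman total = 12 + 20 + 27 + 37 + 51 + 65 + 116 = 328 bits.
Saving = 348 − 328 = 20 bits.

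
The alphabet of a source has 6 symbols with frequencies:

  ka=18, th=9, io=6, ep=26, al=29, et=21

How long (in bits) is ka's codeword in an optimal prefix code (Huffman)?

3

Repeatedly merge the two smallest:
io(6) + th(9) → 15
15 + ka(18) → 33
et(21) + ep(26) → 47
al(29) + 33 → 62
47 + 62 → 109
ka's leaf is at depth 3, giving a 3-bit codeword.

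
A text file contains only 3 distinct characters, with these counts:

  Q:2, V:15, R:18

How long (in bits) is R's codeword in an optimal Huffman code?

Repeatedly merge the two smallest:
combine Q(2), V(15) → 17
combine 17, R(18) → 35
R sits one level below the root: a 1-bit codeword.

1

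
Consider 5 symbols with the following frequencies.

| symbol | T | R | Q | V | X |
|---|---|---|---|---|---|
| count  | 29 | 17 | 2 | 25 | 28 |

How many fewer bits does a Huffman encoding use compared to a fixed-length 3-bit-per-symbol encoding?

Fixed-length: 3 bits × 101 symbols = 303 bits.
Huffman merges:
merge Q(2) and R(17): 19
merge 19 and V(25): 44
merge X(28) and T(29): 57
merge 44 and 57: 101
Huffman total = 19 + 44 + 57 + 101 = 221 bits.
Saving = 303 − 221 = 82 bits.

82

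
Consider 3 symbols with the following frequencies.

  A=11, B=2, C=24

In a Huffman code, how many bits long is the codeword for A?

Huffman merges, smallest pair first:
combine B(2), A(11) → 13
combine 13, C(24) → 37
The subtree containing A is merged 2 times, so code length = 2.

2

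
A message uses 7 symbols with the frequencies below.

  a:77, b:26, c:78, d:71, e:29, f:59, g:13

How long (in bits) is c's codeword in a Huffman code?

Repeatedly merge the two smallest:
merge g(13) and b(26): 39
merge e(29) and 39: 68
merge f(59) and 68: 127
merge d(71) and a(77): 148
merge c(78) and 127: 205
merge 148 and 205: 353
c sits 2 levels below the root, so its codeword is 2 bits.

2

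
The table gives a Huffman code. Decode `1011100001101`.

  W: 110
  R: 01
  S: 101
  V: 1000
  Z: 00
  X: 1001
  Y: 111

Read left to right; each codeword is recognised as soon as it completes (prefix code):
  101→S | 110→W | 00→Z | 01→R | 101→S
Decoded message: SWZRS

SWZRS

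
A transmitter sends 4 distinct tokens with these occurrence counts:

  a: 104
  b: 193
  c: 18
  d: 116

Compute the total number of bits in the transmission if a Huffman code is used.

Merge the two smallest weights repeatedly:
combine c(18), a(104) → 122
combine d(116), 122 → 238
combine b(193), 238 → 431
Total encoded bits = sum of merged weights = 122 + 238 + 431 = 791.

791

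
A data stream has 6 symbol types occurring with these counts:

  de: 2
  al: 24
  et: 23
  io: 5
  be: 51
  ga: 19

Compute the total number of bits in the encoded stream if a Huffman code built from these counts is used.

Build the Huffman tree bottom-up:
merge de(2) and io(5): 7
merge 7 and ga(19): 26
merge et(23) and al(24): 47
merge 26 and 47: 73
merge be(51) and 73: 124
Total encoded bits = sum of merged weights = 7 + 26 + 47 + 73 + 124 = 277.

277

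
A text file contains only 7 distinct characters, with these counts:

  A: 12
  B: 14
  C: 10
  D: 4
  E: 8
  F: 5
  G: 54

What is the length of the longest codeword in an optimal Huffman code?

Merge the two lowest-weight nodes at each step:
merge D(4) and F(5): 9
merge E(8) and 9: 17
merge C(10) and A(12): 22
merge B(14) and 17: 31
merge 22 and 31: 53
merge 53 and G(54): 107
The first pair merged (D, F) ends up deepest, at depth 5.

5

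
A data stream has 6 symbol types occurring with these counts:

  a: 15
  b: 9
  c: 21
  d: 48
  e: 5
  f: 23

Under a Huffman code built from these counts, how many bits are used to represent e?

Huffman merges, smallest pair first:
e(5) + b(9) → 14
14 + a(15) → 29
c(21) + f(23) → 44
29 + 44 → 73
d(48) + 73 → 121
The subtree containing e is merged 4 times, so code length = 4.

4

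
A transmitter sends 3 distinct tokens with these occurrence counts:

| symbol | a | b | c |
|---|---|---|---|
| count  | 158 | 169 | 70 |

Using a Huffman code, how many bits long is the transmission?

Greedily combine the two least-frequent nodes:
merge c(70) and a(158): 228
merge b(169) and 228: 397
Total encoded bits = sum of merged weights = 228 + 397 = 625.

625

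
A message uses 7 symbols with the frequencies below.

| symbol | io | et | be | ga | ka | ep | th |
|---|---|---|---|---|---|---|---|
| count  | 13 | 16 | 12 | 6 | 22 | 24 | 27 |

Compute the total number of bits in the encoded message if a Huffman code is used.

Merge the two smallest weights repeatedly:
combine ga(6), be(12) → 18
combine io(13), et(16) → 29
combine 18, ka(22) → 40
combine ep(24), th(27) → 51
combine 29, 40 → 69
combine 51, 69 → 120
Total encoded bits = sum of merged weights = 18 + 29 + 40 + 51 + 69 + 120 = 327.

327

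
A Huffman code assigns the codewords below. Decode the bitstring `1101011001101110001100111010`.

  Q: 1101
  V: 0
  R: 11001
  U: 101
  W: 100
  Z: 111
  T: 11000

QVRUTRQV

Read left to right; each codeword is recognised as soon as it completes (prefix code):
  1101→Q | 0→V | 11001→R | 101→U | 11000→T | 11001→R | 1101→Q | 0→V
Decoded message: QVRUTRQV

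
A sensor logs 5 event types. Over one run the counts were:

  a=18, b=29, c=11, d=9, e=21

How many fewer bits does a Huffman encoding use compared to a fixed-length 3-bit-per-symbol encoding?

68

Fixed-length: 3 bits × 88 symbols = 264 bits.
Huffman merges:
combine d(9), c(11) → 20
combine a(18), 20 → 38
combine e(21), b(29) → 50
combine 38, 50 → 88
Huffman total = 20 + 38 + 50 + 88 = 196 bits.
Saving = 264 − 196 = 68 bits.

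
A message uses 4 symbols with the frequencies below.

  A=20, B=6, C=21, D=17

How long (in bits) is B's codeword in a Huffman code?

2

Repeatedly merge the two smallest:
B(6) + D(17) → 23
A(20) + C(21) → 41
23 + 41 → 64
B's leaf is at depth 2, giving a 2-bit codeword.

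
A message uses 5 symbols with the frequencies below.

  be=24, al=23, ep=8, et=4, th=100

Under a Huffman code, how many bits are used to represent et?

Build the tree from the bottom:
merge et(4) and ep(8): 12
merge 12 and al(23): 35
merge be(24) and 35: 59
merge 59 and th(100): 159
et sits 4 levels below the root, so its codeword is 4 bits.

4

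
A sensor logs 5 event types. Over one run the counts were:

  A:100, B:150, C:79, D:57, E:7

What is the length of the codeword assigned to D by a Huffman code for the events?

Repeatedly merge the two smallest:
combine E(7), D(57) → 64
combine 64, C(79) → 143
combine A(100), 143 → 243
combine B(150), 243 → 393
The subtree containing D is merged 4 times, so code length = 4.

4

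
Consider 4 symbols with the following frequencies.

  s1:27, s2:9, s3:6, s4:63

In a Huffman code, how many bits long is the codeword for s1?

Huffman merges, smallest pair first:
s3(6) + s2(9) → 15
15 + s1(27) → 42
42 + s4(63) → 105
s1 sits 2 levels below the root, so its codeword is 2 bits.

2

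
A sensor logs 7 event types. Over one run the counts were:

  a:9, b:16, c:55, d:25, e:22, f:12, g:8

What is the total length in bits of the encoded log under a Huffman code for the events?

Merge the two smallest weights repeatedly:
g(8) + a(9) → 17
f(12) + b(16) → 28
17 + e(22) → 39
d(25) + 28 → 53
39 + 53 → 92
c(55) + 92 → 147
Each symbol's bit-cost is frequency × depth; summing gives 376 bits (equivalently 17 + 28 + 39 + 53 + 92 + 147).

376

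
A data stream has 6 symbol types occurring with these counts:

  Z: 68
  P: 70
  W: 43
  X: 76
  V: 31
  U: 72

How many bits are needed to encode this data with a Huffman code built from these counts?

932

Greedily combine the two least-frequent nodes:
V(31) + W(43) → 74
Z(68) + P(70) → 138
U(72) + 74 → 146
X(76) + 138 → 214
146 + 214 → 360
Total encoded bits = sum of merged weights = 74 + 138 + 146 + 214 + 360 = 932.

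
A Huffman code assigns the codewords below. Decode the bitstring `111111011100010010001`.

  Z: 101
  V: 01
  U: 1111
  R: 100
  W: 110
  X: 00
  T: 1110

Read left to right; each codeword is recognised as soon as it completes (prefix code):
  1111→U | 110→W | 1110→T | 00→X | 100→R | 100→R | 01→V
Decoded message: UWTXRRV

UWTXRRV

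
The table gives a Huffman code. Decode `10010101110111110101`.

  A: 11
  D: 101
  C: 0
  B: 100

Read left to right; each codeword is recognised as soon as it completes (prefix code):
  100→B | 101→D | 0→C | 11→A | 101→D | 11→A | 11→A | 0→C | 101→D
Decoded message: BDCADAACD

BDCADAACD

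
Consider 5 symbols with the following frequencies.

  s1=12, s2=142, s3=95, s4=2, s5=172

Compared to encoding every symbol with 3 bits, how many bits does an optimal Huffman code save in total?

472

Fixed-length: 3 bits × 423 symbols = 1269 bits.
Huffman merges:
s4(2) + s1(12) → 14
14 + s3(95) → 109
109 + s2(142) → 251
s5(172) + 251 → 423
Huffman total = 14 + 109 + 251 + 423 = 797 bits.
Saving = 1269 − 797 = 472 bits.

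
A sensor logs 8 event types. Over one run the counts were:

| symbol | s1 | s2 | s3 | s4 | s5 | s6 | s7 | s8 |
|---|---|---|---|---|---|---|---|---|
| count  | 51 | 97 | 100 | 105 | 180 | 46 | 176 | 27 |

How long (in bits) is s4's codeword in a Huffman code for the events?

3

Repeatedly merge the two smallest:
s8(27) + s6(46) → 73
s1(51) + 73 → 124
s2(97) + s3(100) → 197
s4(105) + 124 → 229
s7(176) + s5(180) → 356
197 + 229 → 426
356 + 426 → 782
The subtree containing s4 is merged 3 times, so code length = 3.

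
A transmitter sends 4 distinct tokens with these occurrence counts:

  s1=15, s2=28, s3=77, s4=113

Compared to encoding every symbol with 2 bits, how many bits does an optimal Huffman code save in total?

70

Fixed-length: 2 bits × 233 symbols = 466 bits.
Huffman merges:
merge s1(15) and s2(28): 43
merge 43 and s3(77): 120
merge s4(113) and 120: 233
Huffman total = 43 + 120 + 233 = 396 bits.
Saving = 466 − 396 = 70 bits.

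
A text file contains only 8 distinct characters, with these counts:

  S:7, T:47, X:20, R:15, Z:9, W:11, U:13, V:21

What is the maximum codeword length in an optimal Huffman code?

4

Merge the two lowest-weight nodes at each step:
merge S(7) and Z(9): 16
merge W(11) and U(13): 24
merge R(15) and 16: 31
merge X(20) and V(21): 41
merge 24 and 31: 55
merge 41 and T(47): 88
merge 55 and 88: 143
The rarest symbols sit at the bottom; the longest codeword is 4 bits.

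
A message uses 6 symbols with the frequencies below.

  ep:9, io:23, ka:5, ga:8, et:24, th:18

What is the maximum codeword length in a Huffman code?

Merge the two lowest-weight nodes at each step:
merge ka(5) and ga(8): 13
merge ep(9) and 13: 22
merge th(18) and 22: 40
merge io(23) and et(24): 47
merge 40 and 47: 87
Maximum depth reached is 4.

4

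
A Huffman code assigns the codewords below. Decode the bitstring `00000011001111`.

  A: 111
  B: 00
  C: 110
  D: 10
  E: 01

Read left to right; each codeword is recognised as soon as it completes (prefix code):
  00→B | 00→B | 00→B | 110→C | 01→E | 111→A
Decoded message: BBBCEA

BBBCEA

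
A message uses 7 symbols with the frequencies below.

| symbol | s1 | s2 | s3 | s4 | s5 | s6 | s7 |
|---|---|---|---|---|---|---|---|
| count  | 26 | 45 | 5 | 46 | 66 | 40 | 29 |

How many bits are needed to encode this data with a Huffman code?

690

Build the Huffman tree bottom-up:
s3(5) + s1(26) → 31
s7(29) + 31 → 60
s6(40) + s2(45) → 85
s4(46) + 60 → 106
s5(66) + 85 → 151
106 + 151 → 257
Total encoded bits = sum of merged weights = 31 + 60 + 85 + 106 + 151 + 257 = 690.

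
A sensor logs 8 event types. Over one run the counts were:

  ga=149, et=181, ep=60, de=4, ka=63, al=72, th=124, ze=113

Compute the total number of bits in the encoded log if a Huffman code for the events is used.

Merge the two smallest weights repeatedly:
merge de(4) and ep(60): 64
merge ka(63) and 64: 127
merge al(72) and ze(113): 185
merge th(124) and 127: 251
merge ga(149) and et(181): 330
merge 185 and 251: 436
merge 330 and 436: 766
Total encoded bits = sum of merged weights = 64 + 127 + 185 + 251 + 330 + 436 + 766 = 2159.

2159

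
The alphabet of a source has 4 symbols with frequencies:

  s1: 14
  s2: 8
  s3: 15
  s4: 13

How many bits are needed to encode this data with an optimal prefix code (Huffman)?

Build the Huffman tree bottom-up:
combine s2(8), s4(13) → 21
combine s1(14), s3(15) → 29
combine 21, 29 → 50
Each symbol's bit-cost is frequency × depth; summing gives 100 bits (equivalently 21 + 29 + 50).

100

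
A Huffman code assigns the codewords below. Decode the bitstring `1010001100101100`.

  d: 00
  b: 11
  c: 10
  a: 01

Read left to right; each codeword is recognised as soon as it completes (prefix code):
  10→c | 10→c | 00→d | 11→b | 00→d | 10→c | 11→b | 00→d
Decoded message: ccdbdcbd

ccdbdcbd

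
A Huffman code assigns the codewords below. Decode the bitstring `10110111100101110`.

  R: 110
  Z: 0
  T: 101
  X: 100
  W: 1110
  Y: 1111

TTWZTR

Read left to right; each codeword is recognised as soon as it completes (prefix code):
  101→T | 101→T | 1110→W | 0→Z | 101→T | 110→R
Decoded message: TTWZTR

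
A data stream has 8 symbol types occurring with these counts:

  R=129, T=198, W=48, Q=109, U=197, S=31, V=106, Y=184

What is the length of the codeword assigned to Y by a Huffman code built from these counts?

3

Build the tree from the bottom:
merge S(31) and W(48): 79
merge 79 and V(106): 185
merge Q(109) and R(129): 238
merge Y(184) and 185: 369
merge U(197) and T(198): 395
merge 238 and 369: 607
merge 395 and 607: 1002
Y's leaf is at depth 3, giving a 3-bit codeword.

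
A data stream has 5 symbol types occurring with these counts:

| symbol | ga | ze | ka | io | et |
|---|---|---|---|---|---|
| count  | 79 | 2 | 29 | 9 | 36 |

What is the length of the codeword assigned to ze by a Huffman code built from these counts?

4

Repeatedly merge the two smallest:
ze(2) + io(9) → 11
11 + ka(29) → 40
et(36) + 40 → 76
76 + ga(79) → 155
The subtree containing ze is merged 4 times, so code length = 4.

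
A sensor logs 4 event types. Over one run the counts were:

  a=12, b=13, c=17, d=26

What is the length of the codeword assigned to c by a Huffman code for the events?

Huffman merges, smallest pair first:
a(12) + b(13) → 25
c(17) + 25 → 42
d(26) + 42 → 68
c sits 2 levels below the root, so its codeword is 2 bits.

2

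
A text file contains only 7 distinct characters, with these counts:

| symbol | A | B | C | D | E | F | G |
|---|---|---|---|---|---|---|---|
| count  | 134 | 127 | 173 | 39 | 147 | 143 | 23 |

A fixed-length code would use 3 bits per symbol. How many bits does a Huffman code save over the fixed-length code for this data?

Fixed-length: 3 bits × 786 symbols = 2358 bits.
Huffman merges:
combine G(23), D(39) → 62
combine 62, B(127) → 189
combine A(134), F(143) → 277
combine E(147), C(173) → 320
combine 189, 277 → 466
combine 320, 466 → 786
Huffman total = 62 + 189 + 277 + 320 + 466 + 786 = 2100 bits.
Saving = 2358 − 2100 = 258 bits.

258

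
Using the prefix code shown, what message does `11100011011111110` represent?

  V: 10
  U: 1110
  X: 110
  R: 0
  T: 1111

Read left to right; each codeword is recognised as soon as it completes (prefix code):
  1110→U | 0→R | 0→R | 110→X | 1111→T | 1110→U
Decoded message: URRXTU

URRXTU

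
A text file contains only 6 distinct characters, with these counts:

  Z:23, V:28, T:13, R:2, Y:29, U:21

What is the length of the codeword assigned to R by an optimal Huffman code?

4

Huffman merges, smallest pair first:
merge R(2) and T(13): 15
merge 15 and U(21): 36
merge Z(23) and V(28): 51
merge Y(29) and 36: 65
merge 51 and 65: 116
The subtree containing R is merged 4 times, so code length = 4.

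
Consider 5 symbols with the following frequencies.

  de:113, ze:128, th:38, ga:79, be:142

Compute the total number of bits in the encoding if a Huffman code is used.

Greedily combine the two least-frequent nodes:
combine th(38), ga(79) → 117
combine de(113), 117 → 230
combine ze(128), be(142) → 270
combine 230, 270 → 500
Each symbol's bit-cost is frequency × depth; summing gives 1117 bits (equivalently 117 + 230 + 270 + 500).

1117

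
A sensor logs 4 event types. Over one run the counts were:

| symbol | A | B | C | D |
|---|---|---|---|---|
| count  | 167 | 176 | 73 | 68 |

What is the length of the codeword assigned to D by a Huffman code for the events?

3

Huffman merges, smallest pair first:
combine D(68), C(73) → 141
combine 141, A(167) → 308
combine B(176), 308 → 484
The subtree containing D is merged 3 times, so code length = 3.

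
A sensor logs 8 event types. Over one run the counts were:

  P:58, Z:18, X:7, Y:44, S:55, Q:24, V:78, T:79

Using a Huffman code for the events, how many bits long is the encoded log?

1006

Build the Huffman tree bottom-up:
combine X(7), Z(18) → 25
combine Q(24), 25 → 49
combine Y(44), 49 → 93
combine S(55), P(58) → 113
combine V(78), T(79) → 157
combine 93, 113 → 206
combine 157, 206 → 363
The encoded length is the sum of every internal node's weight: 25 + 49 + 93 + 113 + 157 + 206 + 363 = 1006 bits.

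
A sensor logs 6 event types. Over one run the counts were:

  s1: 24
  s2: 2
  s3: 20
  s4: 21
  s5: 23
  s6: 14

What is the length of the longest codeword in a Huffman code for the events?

Merge the two lowest-weight nodes at each step:
combine s2(2), s6(14) → 16
combine 16, s3(20) → 36
combine s4(21), s5(23) → 44
combine s1(24), 36 → 60
combine 44, 60 → 104
Maximum depth reached is 4.

4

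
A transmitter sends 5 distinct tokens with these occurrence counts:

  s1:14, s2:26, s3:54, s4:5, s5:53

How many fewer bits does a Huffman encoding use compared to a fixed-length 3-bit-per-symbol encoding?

Fixed-length: 3 bits × 152 symbols = 456 bits.
Huffman merges:
merge s4(5) and s1(14): 19
merge 19 and s2(26): 45
merge 45 and s5(53): 98
merge s3(54) and 98: 152
Huffman total = 19 + 45 + 98 + 152 = 314 bits.
Saving = 456 − 314 = 142 bits.

142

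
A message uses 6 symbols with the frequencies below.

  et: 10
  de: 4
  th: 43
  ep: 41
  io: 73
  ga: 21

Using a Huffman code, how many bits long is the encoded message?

433

Build the Huffman tree bottom-up:
de(4) + et(10) → 14
14 + ga(21) → 35
35 + ep(41) → 76
th(43) + io(73) → 116
76 + 116 → 192
Each symbol's bit-cost is frequency × depth; summing gives 433 bits (equivalently 14 + 35 + 76 + 116 + 192).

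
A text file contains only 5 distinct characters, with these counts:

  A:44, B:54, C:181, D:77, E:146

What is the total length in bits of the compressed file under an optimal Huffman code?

1096

Greedily combine the two least-frequent nodes:
merge A(44) and B(54): 98
merge D(77) and 98: 175
merge E(146) and 175: 321
merge C(181) and 321: 502
Total encoded bits = sum of merged weights = 98 + 175 + 321 + 502 = 1096.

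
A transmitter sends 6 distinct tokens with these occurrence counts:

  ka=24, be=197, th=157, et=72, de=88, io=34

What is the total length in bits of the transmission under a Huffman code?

Greedily combine the two least-frequent nodes:
ka(24) + io(34) → 58
58 + et(72) → 130
de(88) + 130 → 218
th(157) + be(197) → 354
218 + 354 → 572
The encoded length is the sum of every internal node's weight: 58 + 130 + 218 + 354 + 572 = 1332 bits.

1332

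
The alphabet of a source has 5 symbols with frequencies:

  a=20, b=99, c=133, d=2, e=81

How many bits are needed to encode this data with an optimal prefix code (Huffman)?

662

Build the Huffman tree bottom-up:
d(2) + a(20) → 22
22 + e(81) → 103
b(99) + 103 → 202
c(133) + 202 → 335
Total encoded bits = sum of merged weights = 22 + 103 + 202 + 335 = 662.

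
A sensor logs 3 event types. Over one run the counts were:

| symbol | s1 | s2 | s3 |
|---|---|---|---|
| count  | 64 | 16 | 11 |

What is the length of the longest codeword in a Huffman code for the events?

2

Merge the two lowest-weight nodes at each step:
combine s3(11), s2(16) → 27
combine 27, s1(64) → 91
The rarest symbols sit at the bottom; the longest codeword is 2 bits.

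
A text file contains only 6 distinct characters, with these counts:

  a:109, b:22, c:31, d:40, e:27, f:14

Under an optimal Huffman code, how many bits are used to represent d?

Repeatedly merge the two smallest:
combine f(14), b(22) → 36
combine e(27), c(31) → 58
combine 36, d(40) → 76
combine 58, 76 → 134
combine a(109), 134 → 243
The subtree containing d is merged 3 times, so code length = 3.

3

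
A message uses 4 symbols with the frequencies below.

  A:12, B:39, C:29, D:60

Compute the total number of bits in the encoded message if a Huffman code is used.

261

Merge the two smallest weights repeatedly:
merge A(12) and C(29): 41
merge B(39) and 41: 80
merge D(60) and 80: 140
Total encoded bits = sum of merged weights = 41 + 80 + 140 = 261.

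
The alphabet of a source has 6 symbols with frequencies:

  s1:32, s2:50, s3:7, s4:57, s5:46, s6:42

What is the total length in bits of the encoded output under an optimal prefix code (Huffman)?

588

Build the Huffman tree bottom-up:
combine s3(7), s1(32) → 39
combine 39, s6(42) → 81
combine s5(46), s2(50) → 96
combine s4(57), 81 → 138
combine 96, 138 → 234
The encoded length is the sum of every internal node's weight: 39 + 81 + 96 + 138 + 234 = 588 bits.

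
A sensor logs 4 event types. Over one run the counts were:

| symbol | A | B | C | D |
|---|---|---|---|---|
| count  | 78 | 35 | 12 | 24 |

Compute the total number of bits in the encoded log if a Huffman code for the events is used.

Build the Huffman tree bottom-up:
merge C(12) and D(24): 36
merge B(35) and 36: 71
merge 71 and A(78): 149
The encoded length is the sum of every internal node's weight: 36 + 71 + 149 = 256 bits.

256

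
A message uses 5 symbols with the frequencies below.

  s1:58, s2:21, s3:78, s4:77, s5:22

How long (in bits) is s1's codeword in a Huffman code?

Repeatedly merge the two smallest:
s2(21) + s5(22) → 43
43 + s1(58) → 101
s4(77) + s3(78) → 155
101 + 155 → 256
The subtree containing s1 is merged 2 times, so code length = 2.

2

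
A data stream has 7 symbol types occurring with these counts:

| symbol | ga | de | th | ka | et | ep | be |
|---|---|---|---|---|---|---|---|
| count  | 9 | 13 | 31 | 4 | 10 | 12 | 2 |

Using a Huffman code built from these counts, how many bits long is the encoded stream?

202

Greedily combine the two least-frequent nodes:
combine be(2), ka(4) → 6
combine 6, ga(9) → 15
combine et(10), ep(12) → 22
combine de(13), 15 → 28
combine 22, 28 → 50
combine th(31), 50 → 81
Each symbol's bit-cost is frequency × depth; summing gives 202 bits (equivalently 6 + 15 + 22 + 28 + 50 + 81).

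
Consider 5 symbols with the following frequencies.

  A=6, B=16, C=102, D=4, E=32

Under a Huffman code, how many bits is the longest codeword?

Merge the two lowest-weight nodes at each step:
D(4) + A(6) → 10
10 + B(16) → 26
26 + E(32) → 58
58 + C(102) → 160
The rarest symbols sit at the bottom; the longest codeword is 4 bits.

4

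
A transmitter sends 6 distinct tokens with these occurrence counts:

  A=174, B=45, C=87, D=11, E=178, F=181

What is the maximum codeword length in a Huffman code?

Merge the two lowest-weight nodes at each step:
merge D(11) and B(45): 56
merge 56 and C(87): 143
merge 143 and A(174): 317
merge E(178) and F(181): 359
merge 317 and 359: 676
The rarest symbols sit at the bottom; the longest codeword is 4 bits.

4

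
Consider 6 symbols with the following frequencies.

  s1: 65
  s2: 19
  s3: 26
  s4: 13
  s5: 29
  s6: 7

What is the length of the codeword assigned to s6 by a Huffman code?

Huffman merges, smallest pair first:
s6(7) + s4(13) → 20
s2(19) + 20 → 39
s3(26) + s5(29) → 55
39 + 55 → 94
s1(65) + 94 → 159
s6's leaf is at depth 4, giving a 4-bit codeword.

4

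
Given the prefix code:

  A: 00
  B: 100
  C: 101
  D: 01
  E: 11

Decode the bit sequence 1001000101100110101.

Read left to right; each codeword is recognised as soon as it completes (prefix code):
  100→B | 100→B | 01→D | 01→D | 100→B | 11→E | 01→D | 01→D
Decoded message: BBDDBEDD

BBDDBEDD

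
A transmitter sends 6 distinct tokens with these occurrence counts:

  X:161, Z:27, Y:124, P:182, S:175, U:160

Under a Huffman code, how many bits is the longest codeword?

Merge the two lowest-weight nodes at each step:
combine Z(27), Y(124) → 151
combine 151, U(160) → 311
combine X(161), S(175) → 336
combine P(182), 311 → 493
combine 336, 493 → 829
The rarest symbols sit at the bottom; the longest codeword is 4 bits.

4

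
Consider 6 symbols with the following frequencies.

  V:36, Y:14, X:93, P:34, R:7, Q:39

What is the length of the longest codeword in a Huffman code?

Merge the two lowest-weight nodes at each step:
R(7) + Y(14) → 21
21 + P(34) → 55
V(36) + Q(39) → 75
55 + 75 → 130
X(93) + 130 → 223
The rarest symbols sit at the bottom; the longest codeword is 4 bits.

4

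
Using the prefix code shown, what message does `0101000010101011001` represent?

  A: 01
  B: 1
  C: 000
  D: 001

AACAAAABD

Read left to right; each codeword is recognised as soon as it completes (prefix code):
  01→A | 01→A | 000→C | 01→A | 01→A | 01→A | 01→A | 1→B | 001→D
Decoded message: AACAAAABD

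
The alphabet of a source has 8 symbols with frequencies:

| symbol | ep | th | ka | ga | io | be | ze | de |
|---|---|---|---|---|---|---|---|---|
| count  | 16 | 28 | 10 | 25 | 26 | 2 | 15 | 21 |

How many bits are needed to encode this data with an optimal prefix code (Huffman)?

Greedily combine the two least-frequent nodes:
merge be(2) and ka(10): 12
merge 12 and ze(15): 27
merge ep(16) and de(21): 37
merge ga(25) and io(26): 51
merge 27 and th(28): 55
merge 37 and 51: 88
merge 55 and 88: 143
Each symbol's bit-cost is frequency × depth; summing gives 413 bits (equivalently 12 + 27 + 37 + 51 + 55 + 88 + 143).

413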